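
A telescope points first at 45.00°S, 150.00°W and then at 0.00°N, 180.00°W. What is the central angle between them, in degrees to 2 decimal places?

52.24°

Let φ₁ = -0.7854 rad, φ₂ = 0.0000 rad, and Δλ = -0.5236 rad.
cos c = sin φ₁ sin φ₂ + cos φ₁ cos φ₂ cos Δλ = (-0.7071)(0.0000) + (0.7071)(1.0000)(0.8660) = 0.61237,
so c = arccos(0.61237) = 0.91174 rad.
So the angular separation is 52.24°.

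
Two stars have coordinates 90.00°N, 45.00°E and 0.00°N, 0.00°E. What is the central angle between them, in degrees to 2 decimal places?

90.00°

Let φ₁ = 1.5708 rad, φ₂ = 0.0000 rad, and Δλ = -0.7854 rad.
cos c = sin φ₁ sin φ₂ + cos φ₁ cos φ₂ cos Δλ = (1.0000)(0.0000) + (0.0000)(1.0000)(0.7071) = 0.00000,
so c = arccos(0.00000) = 1.57080 rad.
So the angular separation is 90.00°.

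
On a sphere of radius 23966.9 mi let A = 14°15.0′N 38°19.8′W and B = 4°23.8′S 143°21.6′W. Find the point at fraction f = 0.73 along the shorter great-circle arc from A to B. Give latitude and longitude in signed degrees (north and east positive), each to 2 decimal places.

2.55°, -115.68°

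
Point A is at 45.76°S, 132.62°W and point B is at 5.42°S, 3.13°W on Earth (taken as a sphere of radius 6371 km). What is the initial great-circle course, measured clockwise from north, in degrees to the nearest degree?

With φ₁ = -0.7987, φ₂ = -0.0946, Δλ = 2.2600 rad, the forward-azimuth formula gives
θ = atan2( sin Δλ cos φ₂ , cos φ₁ sin φ₂ − sin φ₁ cos φ₂ cos Δλ ) = atan2(0.7683, -0.5195) = 124.06°.
So the initial bearing is 124°.

124°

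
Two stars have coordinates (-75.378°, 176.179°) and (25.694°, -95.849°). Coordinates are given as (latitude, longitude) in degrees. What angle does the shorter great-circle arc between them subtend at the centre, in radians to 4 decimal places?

1.9949 rad

In radians: φ₁ = -1.3156, φ₂ = 0.4484, Δλ = 87.972° = 1.5354 rad.
Haversine: a = sin²(Δφ/2) + cos φ₁ cos φ₂ sin²(Δλ/2) = 0.5960 + (0.2524)(0.9011)(0.4823) = 0.70574.
Central angle c = 2·arcsin(√a) = 1.99487 rad.
So the angular separation is 1.9949 rad.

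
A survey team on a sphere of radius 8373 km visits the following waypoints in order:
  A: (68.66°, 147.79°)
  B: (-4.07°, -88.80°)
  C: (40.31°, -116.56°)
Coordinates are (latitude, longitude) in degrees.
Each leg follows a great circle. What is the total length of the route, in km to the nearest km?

Leg A→B: central angle 1.8400 rad, distance 15406.4 km.
Leg B→C: central angle 0.8929 rad, distance 7476.1 km.
Total: 15406.4 + 7476.1 ≈ 22883 km.

22883 km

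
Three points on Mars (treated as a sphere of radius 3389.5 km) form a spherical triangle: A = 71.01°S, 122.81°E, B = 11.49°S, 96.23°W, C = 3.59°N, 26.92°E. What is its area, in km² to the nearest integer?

28067659 km²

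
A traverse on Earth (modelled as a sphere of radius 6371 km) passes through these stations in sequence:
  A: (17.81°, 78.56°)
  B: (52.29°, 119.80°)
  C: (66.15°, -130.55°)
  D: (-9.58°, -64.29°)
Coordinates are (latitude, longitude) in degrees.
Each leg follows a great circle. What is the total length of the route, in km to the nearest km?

Leg A→B: central angle 0.8232 rad, distance 5244.6 km.
Leg B→C: central angle 0.8758 rad, distance 5579.6 km.
Leg C→D: central angle 1.5625 rad, distance 9954.7 km.
Total: 5244.6 + 5579.6 + 9954.7 ≈ 20779 km.

20779 km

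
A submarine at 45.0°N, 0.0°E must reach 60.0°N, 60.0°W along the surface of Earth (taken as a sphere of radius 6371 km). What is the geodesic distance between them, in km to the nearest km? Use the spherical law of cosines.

4214 km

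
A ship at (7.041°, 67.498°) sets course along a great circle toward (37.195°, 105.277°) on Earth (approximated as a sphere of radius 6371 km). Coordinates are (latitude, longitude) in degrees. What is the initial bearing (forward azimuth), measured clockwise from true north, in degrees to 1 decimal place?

43.0°

Δλ = 37.779° = 0.6594 rad.
y = sin Δλ · cos φ₂ = (0.6126)(0.7966) = 0.4880
x = cos φ₁ sin φ₂ − sin φ₁ cos φ₂ cos Δλ = (0.9925)(0.6045) − (0.1226)(0.7966)(0.7904) = 0.5228
θ = atan2(y, x) = 43.03°, so the bearing is 43.0°.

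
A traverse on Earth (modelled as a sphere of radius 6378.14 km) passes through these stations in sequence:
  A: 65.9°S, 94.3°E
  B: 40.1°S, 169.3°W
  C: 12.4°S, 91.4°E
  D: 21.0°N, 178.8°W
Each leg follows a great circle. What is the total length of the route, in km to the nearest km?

26676 km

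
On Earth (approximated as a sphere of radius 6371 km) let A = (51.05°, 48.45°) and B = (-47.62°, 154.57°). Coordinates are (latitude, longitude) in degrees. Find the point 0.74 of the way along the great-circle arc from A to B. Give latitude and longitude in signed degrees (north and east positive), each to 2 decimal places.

-23.33°, 123.24°

Central angle δ = 2.3352 rad. Interpolating on the sphere with fraction f = 0.74:
P = [sin((1−f)δ)·A + sin(fδ)·B] / sin δ = 0.7905·A + 1.3684·B in Cartesian coordinates,
giving P = (-0.5034, 0.7679, -0.3961), i.e. latitude -23.33°, longitude 123.24°.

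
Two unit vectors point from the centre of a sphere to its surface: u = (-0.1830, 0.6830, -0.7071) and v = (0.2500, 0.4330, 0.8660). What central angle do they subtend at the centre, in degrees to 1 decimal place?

u·v = -0.3624; |u| = 1.0000, |v| = 1.0000.
cos θ = (u·v)/(|u||v|) = -0.3624, so θ = 111.2°.

111.2°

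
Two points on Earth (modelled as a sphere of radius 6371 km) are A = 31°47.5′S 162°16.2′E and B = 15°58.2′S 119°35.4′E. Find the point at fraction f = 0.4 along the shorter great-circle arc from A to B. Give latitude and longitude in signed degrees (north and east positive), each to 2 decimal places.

Central angle δ = 0.7292 rad. Interpolating on the sphere with fraction f = 0.4:
P = [sin((1−f)δ)·A + sin(fδ)·B] / sin δ = 0.6359·A + 0.4316·B in Cartesian coordinates,
giving P = (-0.7197, 0.5254, -0.4538), i.e. latitude -26.99°, longitude 143.87°.

-26.99°, 143.87°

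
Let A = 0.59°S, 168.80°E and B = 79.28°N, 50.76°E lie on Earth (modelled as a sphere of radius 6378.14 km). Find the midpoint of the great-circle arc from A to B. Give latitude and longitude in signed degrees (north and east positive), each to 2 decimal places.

The central angle between A and B is δ = 1.6685 rad.
With f = 0.5, the slerp weights are sin((1−f)δ)/sin δ = 0.7443 and sin(fδ)/sin δ = 0.7443.
Weighted sum of the unit vectors: (0.7443)·(-0.9809,0.1942,-0.0103) + (0.7443)·(0.1177,0.1441,0.9825) = (-0.6425, 0.2518, 0.7237).
Converting back: φ = atan2(z, √(x²+y²)) = 46.36°, λ = atan2(y, x) = 158.60°.

46.36°, 158.60°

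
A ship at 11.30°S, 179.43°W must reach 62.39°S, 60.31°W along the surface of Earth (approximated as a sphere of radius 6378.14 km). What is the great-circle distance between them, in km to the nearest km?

Let φ₁ = -0.1972 rad, φ₂ = -1.0889 rad, and Δλ = 2.0790 rad.
cos c = sin φ₁ sin φ₂ + cos φ₁ cos φ₂ cos Δλ = (-0.1959)(-0.8861) + (0.9806)(0.4635)(-0.4866) = -0.04753,
so c = arccos(-0.04753) = 1.61834 rad.
Distance = R·c = 6378.14 × 1.6183 ≈ 10322 km.

10322 km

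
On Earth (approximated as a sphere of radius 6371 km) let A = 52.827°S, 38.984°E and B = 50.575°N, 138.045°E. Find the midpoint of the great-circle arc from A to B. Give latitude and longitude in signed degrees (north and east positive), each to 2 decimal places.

Central angle δ = 2.3130 rad. Interpolating on the sphere with fraction f = 0.5:
P = [sin((1−f)δ)·A + sin(fδ)·B] / sin δ = 1.2421·A + 1.2421·B in Cartesian coordinates,
giving P = (-0.0032, 0.9995, -0.0303), i.e. latitude -1.73°, longitude 90.19°.

-1.73°, 90.19°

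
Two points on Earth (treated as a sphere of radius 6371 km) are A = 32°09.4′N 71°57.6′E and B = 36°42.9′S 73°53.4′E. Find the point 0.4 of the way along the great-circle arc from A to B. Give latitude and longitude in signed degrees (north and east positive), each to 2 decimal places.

4.61°, 72.73°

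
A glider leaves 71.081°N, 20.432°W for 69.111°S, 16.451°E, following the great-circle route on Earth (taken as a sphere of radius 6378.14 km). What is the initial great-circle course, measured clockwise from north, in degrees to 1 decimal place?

159.5°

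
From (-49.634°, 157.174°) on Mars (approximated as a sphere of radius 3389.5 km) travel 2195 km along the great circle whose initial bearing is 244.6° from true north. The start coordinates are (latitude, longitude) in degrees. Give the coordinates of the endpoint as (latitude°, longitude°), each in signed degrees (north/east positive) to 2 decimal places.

-50.83°, 97.55°

Angular distance δ = d/R = 2195/3389.5 = 0.64759 rad; initial bearing θ = 4.2691 rad.
sin φ₂ = sin φ₁ cos δ + cos φ₁ sin δ cos θ = (-0.7619)(0.7975) + (0.6477)(0.6033)(-0.4289) = -0.7753, so φ₂ = -50.83°.
Δλ = atan2(sin θ sin δ cos φ₁, cos δ − sin φ₁ sin φ₂) = atan2(-0.3529, 0.2069) = -59.626°.
λ₂ = 157.174° − 59.626° = 97.55°.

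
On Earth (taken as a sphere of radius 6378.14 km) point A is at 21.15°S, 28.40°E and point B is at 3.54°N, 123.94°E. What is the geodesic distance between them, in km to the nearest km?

10736 km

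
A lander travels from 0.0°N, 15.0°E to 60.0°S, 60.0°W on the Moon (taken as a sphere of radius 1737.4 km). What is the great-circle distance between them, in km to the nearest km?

2504 km

Let φ₁ = 0.0000 rad, φ₂ = -1.0472 rad, and Δλ = -1.3090 rad.
Haversine: a = sin²(Δφ/2) + cos φ₁ cos φ₂ sin²(Δλ/2) = 0.2500 + (1.0000)(0.5000)(0.3706) = 0.43530.
Central angle c = 2·arcsin(√a) = 1.44102 rad.
Distance = R·c = 1737.4 × 1.4410 ≈ 2504 km.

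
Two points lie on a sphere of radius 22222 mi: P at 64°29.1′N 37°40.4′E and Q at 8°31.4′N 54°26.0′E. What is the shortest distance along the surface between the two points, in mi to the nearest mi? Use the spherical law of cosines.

Let φ₁ = 1.1255 rad, φ₂ = 0.1488 rad, and Δλ = 0.2925 rad.
cos c = sin φ₁ sin φ₂ + cos φ₁ cos φ₂ cos Δλ = (0.9025)(0.1482) + (0.4307)(0.9890)(0.9575) = 0.54165,
so c = arccos(0.54165) = 0.99840 rad.
Distance = R·c = 22222 × 0.9984 ≈ 22186 mi.

22186 mi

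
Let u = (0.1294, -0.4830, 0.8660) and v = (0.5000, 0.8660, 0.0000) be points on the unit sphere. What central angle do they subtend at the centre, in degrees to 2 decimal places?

110.71°

u·v = -0.3536; |u| = 1.0000, |v| = 1.0000.
cos θ = (u·v)/(|u||v|) = -0.3536, so θ = 110.71°.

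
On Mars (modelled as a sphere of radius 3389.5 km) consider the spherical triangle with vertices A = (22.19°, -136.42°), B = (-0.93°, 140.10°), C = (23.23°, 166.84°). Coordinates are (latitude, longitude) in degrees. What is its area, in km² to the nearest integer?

Side lengths (central angles): a = 0.6195, b = 0.9076, c = 1.4716 rad; semiperimeter s = 1.4994.
By l'Huilier's theorem, tan(E/4) = √[tan(s/2) tan((s−a)/2) tan((s−b)/2) tan((s−c)/2)], giving spherical excess E = 0.1722 rad.
Area = E·R² = 0.1722 × (3389.5)² ≈ 1977874 km².

1977874 km²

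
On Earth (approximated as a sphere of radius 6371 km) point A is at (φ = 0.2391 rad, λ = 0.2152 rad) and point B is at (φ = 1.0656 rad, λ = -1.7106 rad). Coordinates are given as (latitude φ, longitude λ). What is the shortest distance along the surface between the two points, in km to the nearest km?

With latitudes φ₁ = 13.699°, φ₂ = 61.054° and longitude difference Δλ = -110.340°:
cos c = sin φ₁ sin φ₂ + cos φ₁ cos φ₂ cos Δλ = (0.2368)(0.8751) + (0.9716)(0.4840)(-0.3476) = 0.04380,
so c = arccos(0.04380) = 1.52698 rad.
Distance = R·c = 6371 × 1.5270 ≈ 9728 km.

9728 km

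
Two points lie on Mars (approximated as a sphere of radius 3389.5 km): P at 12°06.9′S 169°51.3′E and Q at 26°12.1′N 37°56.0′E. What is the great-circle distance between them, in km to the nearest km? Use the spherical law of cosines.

7853 km

Let φ₁ = -0.2114 rad, φ₂ = 0.4573 rad, and Δλ = -2.3025 rad.
cos c = sin φ₁ sin φ₂ + cos φ₁ cos φ₂ cos Δλ = (-0.2099)(0.4415) + (0.9777)(0.8972)(-0.6681) = -0.67878,
so c = arccos(-0.67878) = 2.31689 rad.
Distance = R·c = 3389.5 × 2.3169 ≈ 7853 km.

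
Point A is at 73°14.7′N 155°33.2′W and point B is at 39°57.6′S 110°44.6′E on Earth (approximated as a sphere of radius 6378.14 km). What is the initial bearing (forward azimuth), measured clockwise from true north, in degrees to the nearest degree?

260°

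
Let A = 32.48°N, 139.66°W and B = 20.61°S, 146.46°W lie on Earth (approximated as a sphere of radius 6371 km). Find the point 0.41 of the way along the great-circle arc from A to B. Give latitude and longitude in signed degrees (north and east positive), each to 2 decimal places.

10.73°, -142.66°

The central angle between A and B is δ = 0.9335 rad.
With f = 0.41, the slerp weights are sin((1−f)δ)/sin δ = 0.6512 and sin(fδ)/sin δ = 0.4647.
Weighted sum of the unit vectors: (0.6512)·(-0.6430,-0.5461,0.5370) + (0.4647)·(-0.7802,-0.5172,-0.3520) = (-0.7812, -0.5959, 0.1861).
Converting back: φ = atan2(z, √(x²+y²)) = 10.73°, λ = atan2(y, x) = -142.66°.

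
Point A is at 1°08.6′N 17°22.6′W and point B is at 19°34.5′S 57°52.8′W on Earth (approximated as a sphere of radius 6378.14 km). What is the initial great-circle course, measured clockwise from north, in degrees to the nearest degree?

With φ₁ = 0.0200, φ₂ = -0.3416, Δλ = -0.7069 rad, the forward-azimuth formula gives
θ = atan2( sin Δλ cos φ₂ , cos φ₁ sin φ₂ − sin φ₁ cos φ₂ cos Δλ ) = atan2(-0.6120, -0.3493) = -119.72°.
Adding 360° brings this into [0°, 360°): 240°.

240°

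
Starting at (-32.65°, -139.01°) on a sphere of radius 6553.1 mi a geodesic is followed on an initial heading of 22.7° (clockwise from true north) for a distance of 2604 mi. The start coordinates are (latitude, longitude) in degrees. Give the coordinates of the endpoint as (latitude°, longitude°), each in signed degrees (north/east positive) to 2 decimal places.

Angular distance δ = d/R = 2604/6553.1 = 0.39737 rad; initial bearing θ = 0.3962 rad.
sin φ₂ = sin φ₁ cos δ + cos φ₁ sin δ cos θ = (-0.5395)(0.9221) + (0.8420)(0.3870)(0.9225) = -0.1969, so φ₂ = -11.35°.
Δλ = atan2(sin θ sin δ cos φ₁, cos δ − sin φ₁ sin φ₂) = atan2(0.1257, 0.8159) = 8.762°.
λ₂ = -139.010° + 8.762° = -130.25°.

-11.35°, -130.25°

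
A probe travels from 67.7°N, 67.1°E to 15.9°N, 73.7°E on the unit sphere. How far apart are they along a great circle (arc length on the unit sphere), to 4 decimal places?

0.9072

In radians: φ₁ = 1.1816, φ₂ = 0.2775, Δλ = 6.600° = 0.1152 rad.
cos c = sin φ₁ sin φ₂ + cos φ₁ cos φ₂ cos Δλ = (0.9252)(0.2740) + (0.3795)(0.9617)(0.9934) = 0.61599,
so c = arccos(0.61599) = 0.90715 rad.
On the unit sphere the arc length equals the central angle: 0.9072.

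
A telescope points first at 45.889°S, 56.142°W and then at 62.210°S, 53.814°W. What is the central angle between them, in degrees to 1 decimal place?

16.4°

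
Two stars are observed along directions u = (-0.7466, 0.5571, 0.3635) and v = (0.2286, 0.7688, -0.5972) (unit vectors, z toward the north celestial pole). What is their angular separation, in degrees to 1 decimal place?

87.7°

u·v = 0.0405; |u| = 1.0000, |v| = 1.0000.
cos θ = (u·v)/(|u||v|) = 0.0405, so θ = 87.7°.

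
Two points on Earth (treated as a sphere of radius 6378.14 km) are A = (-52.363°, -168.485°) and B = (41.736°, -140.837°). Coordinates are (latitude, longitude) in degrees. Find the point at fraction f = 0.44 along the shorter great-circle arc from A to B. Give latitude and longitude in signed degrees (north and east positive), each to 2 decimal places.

-11.16°, -154.52°

The central angle between A and B is δ = 1.6946 rad.
With f = 0.44, the slerp weights are sin((1−f)δ)/sin δ = 0.8191 and sin(fδ)/sin δ = 0.6837.
Weighted sum of the unit vectors: (0.8191)·(-0.5984,-0.1219,-0.7919) + (0.6837)·(-0.5786,-0.4713,0.6657) = (-0.8857, -0.4220, -0.1935).
Converting back: φ = atan2(z, √(x²+y²)) = -11.16°, λ = atan2(y, x) = -154.52°.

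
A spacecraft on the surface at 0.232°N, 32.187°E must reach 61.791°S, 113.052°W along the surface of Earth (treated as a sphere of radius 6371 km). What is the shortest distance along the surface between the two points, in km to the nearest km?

12573 km

Let φ₁ = 0.0040 rad, φ₂ = -1.0785 rad, and Δλ = -2.5349 rad.
cos c = sin φ₁ sin φ₂ + cos φ₁ cos φ₂ cos Δλ = (0.0040)(-0.8812) + (1.0000)(0.4727)(-0.8215) = -0.39190,
so c = arccos(-0.39190) = 1.97349 rad.
Distance = R·c = 6371 × 1.9735 ≈ 12573 km.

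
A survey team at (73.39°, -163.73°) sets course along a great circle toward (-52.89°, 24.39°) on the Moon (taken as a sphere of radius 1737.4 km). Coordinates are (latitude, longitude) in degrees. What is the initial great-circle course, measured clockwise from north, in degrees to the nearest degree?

Δλ = -171.880° = -2.9999 rad.
y = sin Δλ · cos φ₂ = (-0.1412)(0.6033) = -0.0852
x = cos φ₁ sin φ₂ − sin φ₁ cos φ₂ cos Δλ = (0.2859)(-0.7975) − (0.9583)(0.6033)(-0.9900) = 0.3444
θ = atan2(y, x) = -13.90°; adding 360° gives 346°.

346°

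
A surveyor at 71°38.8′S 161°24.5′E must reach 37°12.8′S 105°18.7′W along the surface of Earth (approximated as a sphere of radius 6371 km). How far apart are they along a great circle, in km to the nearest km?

In radians: φ₁ = -1.2505, φ₂ = -0.6495, Δλ = 93.280° = 1.6280 rad.
Haversine: a = sin²(Δφ/2) + cos φ₁ cos φ₂ sin²(Δλ/2) = 0.0876 + (0.3149)(0.7964)(0.5286) = 0.22016.
Central angle c = 2·arcsin(√a) = 0.97680 rad.
Distance = R·c = 6371 × 0.9768 ≈ 6223 km.

6223 km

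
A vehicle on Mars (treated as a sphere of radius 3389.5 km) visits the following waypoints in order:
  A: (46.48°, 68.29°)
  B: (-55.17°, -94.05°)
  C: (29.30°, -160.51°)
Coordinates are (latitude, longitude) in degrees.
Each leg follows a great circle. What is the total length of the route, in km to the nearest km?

Leg A→B: central angle 2.8960 rad, distance 9815.9 km.
Leg B→C: central angle 1.7750 rad, distance 6016.3 km.
Total: 9815.9 + 6016.3 ≈ 15832 km.

15832 km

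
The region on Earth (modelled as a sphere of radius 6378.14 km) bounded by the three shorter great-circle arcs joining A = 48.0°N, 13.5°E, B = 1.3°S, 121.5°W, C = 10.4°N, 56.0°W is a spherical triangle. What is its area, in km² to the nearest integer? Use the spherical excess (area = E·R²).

Side lengths (central angles): a = 1.1553, b = 1.1976, c = 2.0828 rad; semiperimeter s = 2.2178.
By l'Huilier's theorem, tan(E/4) = √[tan(s/2) tan((s−a)/2) tan((s−b)/2) tan((s−c)/2)], giving spherical excess E = 0.8330 rad.
Area = E·R² = 0.8330 × (6378.14)² ≈ 33888194 km².

33888194 km²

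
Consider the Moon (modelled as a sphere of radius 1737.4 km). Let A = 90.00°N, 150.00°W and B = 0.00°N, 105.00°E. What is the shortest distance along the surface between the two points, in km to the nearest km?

2729 km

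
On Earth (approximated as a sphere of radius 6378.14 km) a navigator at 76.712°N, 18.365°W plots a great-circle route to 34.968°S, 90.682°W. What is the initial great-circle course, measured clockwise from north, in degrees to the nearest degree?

244°

Δλ = -72.317° = -1.2622 rad.
y = sin Δλ · cos φ₂ = (-0.9528)(0.8195) = -0.7808
x = cos φ₁ sin φ₂ − sin φ₁ cos φ₂ cos Δλ = (0.2298)(-0.5731) − (0.9732)(0.8195)(0.3038) = -0.3740
θ = atan2(y, x) = -115.59°; adding 360° gives 244°.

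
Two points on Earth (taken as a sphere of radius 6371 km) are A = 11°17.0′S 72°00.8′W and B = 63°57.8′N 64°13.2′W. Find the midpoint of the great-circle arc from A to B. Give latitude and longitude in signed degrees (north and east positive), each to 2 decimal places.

The central angle between A and B is δ = 1.3174 rad.
With f = 0.5, the slerp weights are sin((1−f)δ)/sin δ = 0.6323 and sin(fδ)/sin δ = 0.6323.
Weighted sum of the unit vectors: (0.6323)·(0.3028,-0.9327,-0.1957) + (0.6323)·(0.1909,-0.3953,0.8985) = (0.3122, -0.8397, 0.4444).
Converting back: φ = atan2(z, √(x²+y²)) = 26.39°, λ = atan2(y, x) = -69.61°.

26.39°, -69.61°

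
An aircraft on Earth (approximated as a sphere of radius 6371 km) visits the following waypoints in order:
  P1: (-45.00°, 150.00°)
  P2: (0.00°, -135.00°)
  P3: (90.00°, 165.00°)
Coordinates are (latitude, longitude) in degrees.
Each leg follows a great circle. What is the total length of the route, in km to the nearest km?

18843 km

Leg P1→P2: central angle 1.3867 rad, distance 8835.0 km.
Leg P2→P3: central angle 1.5708 rad, distance 10007.5 km.
Total: 8835.0 + 10007.5 ≈ 18843 km.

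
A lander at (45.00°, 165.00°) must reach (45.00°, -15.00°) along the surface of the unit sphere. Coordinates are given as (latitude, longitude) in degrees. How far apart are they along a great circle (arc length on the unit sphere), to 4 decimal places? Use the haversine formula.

1.5708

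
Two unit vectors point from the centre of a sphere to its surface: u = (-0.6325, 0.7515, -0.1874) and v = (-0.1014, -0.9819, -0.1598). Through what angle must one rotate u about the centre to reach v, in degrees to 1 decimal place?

130.1°

u·v = -0.6438; |u| = 1.0000, |v| = 1.0000.
cos θ = (u·v)/(|u||v|) = -0.6439, so θ = 130.1°.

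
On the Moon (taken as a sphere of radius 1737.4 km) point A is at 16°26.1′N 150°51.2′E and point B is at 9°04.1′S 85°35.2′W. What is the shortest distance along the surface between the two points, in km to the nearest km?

In radians: φ₁ = 0.2868, φ₂ = -0.1583, Δλ = 123.560° = 2.1565 rad.
cos c = sin φ₁ sin φ₂ + cos φ₁ cos φ₂ cos Δλ = (0.2829)(-0.1576) + (0.9591)(0.9875)(-0.5528) = -0.56819,
so c = arccos(-0.56819) = 2.17510 rad.
Distance = R·c = 1737.4 × 2.1751 ≈ 3779 km.

3779 km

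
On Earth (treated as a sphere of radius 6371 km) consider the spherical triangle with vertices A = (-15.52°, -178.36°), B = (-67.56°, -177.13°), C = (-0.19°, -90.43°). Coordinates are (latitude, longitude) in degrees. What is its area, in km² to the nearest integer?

35682603 km²

Side lengths (central angles): a = 1.5458, b = 1.5351, c = 0.9084 rad; semiperimeter s = 1.9946.
By l'Huilier's theorem, tan(E/4) = √[tan(s/2) tan((s−a)/2) tan((s−b)/2) tan((s−c)/2)], giving spherical excess E = 0.8791 rad.
Area = E·R² = 0.8791 × (6371)² ≈ 35682603 km².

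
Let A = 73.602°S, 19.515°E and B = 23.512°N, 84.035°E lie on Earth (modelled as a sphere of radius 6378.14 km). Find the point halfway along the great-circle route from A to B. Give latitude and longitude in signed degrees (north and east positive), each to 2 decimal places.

-27.66°, 70.25°

Central angle δ = 1.8456 rad. Interpolating on the sphere with fraction f = 0.5:
P = [sin((1−f)δ)·A + sin(fδ)·B] / sin δ = 0.8284·A + 0.8284·B in Cartesian coordinates,
giving P = (0.2994, 0.8336, -0.4642), i.e. latitude -27.66°, longitude 70.25°.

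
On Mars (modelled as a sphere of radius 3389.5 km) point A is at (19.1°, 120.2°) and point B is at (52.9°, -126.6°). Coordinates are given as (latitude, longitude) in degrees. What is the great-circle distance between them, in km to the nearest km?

5201 km

With latitudes φ₁ = 19.100°, φ₂ = 52.900° and longitude difference Δλ = 113.200°:
cos c = sin φ₁ sin φ₂ + cos φ₁ cos φ₂ cos Δλ = (0.3272)(0.7976) + (0.9449)(0.6032)(-0.3939) = 0.03644,
so c = arccos(0.03644) = 1.53435 rad.
Distance = R·c = 3389.5 × 1.5344 ≈ 5201 km.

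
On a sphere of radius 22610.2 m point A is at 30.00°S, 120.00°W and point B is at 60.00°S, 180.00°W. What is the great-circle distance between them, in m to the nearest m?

19532 m

Let φ₁ = -0.5236 rad, φ₂ = -1.0472 rad, and Δλ = -1.0472 rad.
cos c = sin φ₁ sin φ₂ + cos φ₁ cos φ₂ cos Δλ = (-0.5000)(-0.8660) + (0.8660)(0.5000)(0.5000) = 0.64952,
so c = arccos(0.64952) = 0.86384 rad.
Distance = R·c = 22610.2 × 0.8638 ≈ 19532 m.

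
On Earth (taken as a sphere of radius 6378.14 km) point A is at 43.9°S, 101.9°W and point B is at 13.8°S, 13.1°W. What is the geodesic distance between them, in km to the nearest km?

In radians: φ₁ = -0.7662, φ₂ = -0.2409, Δλ = 88.800° = 1.5499 rad.
cos c = sin φ₁ sin φ₂ + cos φ₁ cos φ₂ cos Δλ = (-0.6934)(-0.2385) + (0.7206)(0.9711)(0.0209) = 0.18005,
so c = arccos(0.18005) = 1.38975 rad.
Distance = R·c = 6378.14 × 1.3898 ≈ 8864 km.

8864 km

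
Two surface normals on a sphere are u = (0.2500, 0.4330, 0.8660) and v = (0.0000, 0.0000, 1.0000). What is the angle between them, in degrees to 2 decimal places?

30.00°

u·v = 0.8660; |u| = 1.0000, |v| = 1.0000.
cos θ = (u·v)/(|u||v|) = 0.8660, so θ = 30.00°.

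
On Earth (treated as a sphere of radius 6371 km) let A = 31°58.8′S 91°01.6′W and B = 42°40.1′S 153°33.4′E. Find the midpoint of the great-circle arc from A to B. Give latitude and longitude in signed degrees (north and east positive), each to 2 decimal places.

Central angle δ = 1.4794 rad. Interpolating on the sphere with fraction f = 0.5:
P = [sin((1−f)δ)·A + sin(fδ)·B] / sin δ = 0.6769·A + 0.6769·B in Cartesian coordinates,
giving P = (-0.4559, -0.3524, -0.8173), i.e. latitude -54.81°, longitude -142.30°.

-54.81°, -142.30°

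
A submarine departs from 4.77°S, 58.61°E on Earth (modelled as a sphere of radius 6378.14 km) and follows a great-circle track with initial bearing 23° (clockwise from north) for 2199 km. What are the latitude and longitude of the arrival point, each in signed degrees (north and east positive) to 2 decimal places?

13.40°, 66.41°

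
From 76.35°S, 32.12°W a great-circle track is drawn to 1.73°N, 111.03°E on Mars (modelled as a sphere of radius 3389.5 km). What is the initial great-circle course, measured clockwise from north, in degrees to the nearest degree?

Δλ = 143.150° = 2.4984 rad.
y = sin Δλ · cos φ₂ = (0.5997)(0.9995) = 0.5994
x = cos φ₁ sin φ₂ − sin φ₁ cos φ₂ cos Δλ = (0.2360)(0.0302) − (-0.9718)(0.9995)(-0.8002) = -0.7701
θ = atan2(y, x) = 142.10°, so the bearing is 142°.

142°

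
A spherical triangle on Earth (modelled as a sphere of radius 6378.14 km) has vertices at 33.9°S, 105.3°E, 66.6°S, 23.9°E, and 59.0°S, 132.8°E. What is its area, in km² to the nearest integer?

9101542 km²

Side lengths (central angles): a = 0.7664, b = 0.5409, c = 0.9750 rad; semiperimeter s = 1.1411.
By l'Huilier's theorem, tan(E/4) = √[tan(s/2) tan((s−a)/2) tan((s−b)/2) tan((s−c)/2)], giving spherical excess E = 0.2237 rad.
Area = E·R² = 0.2237 × (6378.14)² ≈ 9101542 km².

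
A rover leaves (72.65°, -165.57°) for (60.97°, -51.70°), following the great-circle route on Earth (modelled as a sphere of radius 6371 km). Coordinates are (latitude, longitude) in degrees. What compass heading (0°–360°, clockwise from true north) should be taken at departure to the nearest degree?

45°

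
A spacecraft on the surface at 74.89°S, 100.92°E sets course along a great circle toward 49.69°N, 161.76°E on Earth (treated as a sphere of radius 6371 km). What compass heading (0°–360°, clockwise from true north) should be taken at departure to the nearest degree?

48°

Δλ = 60.840° = 1.0619 rad.
y = sin Δλ · cos φ₂ = (0.8733)(0.6469) = 0.5649
x = cos φ₁ sin φ₂ − sin φ₁ cos φ₂ cos Δλ = (0.2607)(0.7626) − (-0.9654)(0.6469)(0.4873) = 0.5031
θ = atan2(y, x) = 48.31°, so the bearing is 48°.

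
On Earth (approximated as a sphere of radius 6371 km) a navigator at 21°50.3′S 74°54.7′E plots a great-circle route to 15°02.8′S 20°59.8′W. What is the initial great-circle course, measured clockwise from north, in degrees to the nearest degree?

254°

With φ₁ = -0.3812, φ₂ = -0.2626, Δλ = -1.6739 rad, the forward-azimuth formula gives
θ = atan2( sin Δλ cos φ₂ , cos φ₁ sin φ₂ − sin φ₁ cos φ₂ cos Δλ ) = atan2(-0.9606, -0.2780) = -106.14°.
Adding 360° brings this into [0°, 360°): 254°.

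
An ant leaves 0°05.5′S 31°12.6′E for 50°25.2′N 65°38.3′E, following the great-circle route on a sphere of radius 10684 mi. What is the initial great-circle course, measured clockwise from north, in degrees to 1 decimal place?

25.0°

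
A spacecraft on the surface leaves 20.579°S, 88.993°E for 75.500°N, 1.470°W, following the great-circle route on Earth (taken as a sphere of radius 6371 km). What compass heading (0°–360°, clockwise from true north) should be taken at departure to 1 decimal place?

344.5°

Δλ = -90.463° = -1.5789 rad.
y = sin Δλ · cos φ₂ = (-1.0000)(0.2504) = -0.2504
x = cos φ₁ sin φ₂ − sin φ₁ cos φ₂ cos Δλ = (0.9362)(0.9681) − (-0.3515)(0.2504)(-0.0081) = 0.9057
θ = atan2(y, x) = -15.45°; adding 360° gives 344.5°.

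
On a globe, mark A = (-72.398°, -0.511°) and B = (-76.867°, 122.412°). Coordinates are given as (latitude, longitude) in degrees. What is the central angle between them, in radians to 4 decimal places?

In radians: φ₁ = -1.2636, φ₂ = -1.3416, Δλ = 122.923° = 2.1454 rad.
Haversine: a = sin²(Δφ/2) + cos φ₁ cos φ₂ sin²(Δλ/2) = 0.0015 + (0.3024)(0.2272)(0.7718) = 0.05455.
Central angle c = 2·arcsin(√a) = 0.47146 rad.
So the angular separation is 0.4715 rad.

0.4715 rad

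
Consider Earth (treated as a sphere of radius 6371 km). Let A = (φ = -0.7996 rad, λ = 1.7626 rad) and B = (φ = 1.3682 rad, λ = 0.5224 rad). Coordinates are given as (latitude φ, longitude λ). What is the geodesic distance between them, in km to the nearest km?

14574 km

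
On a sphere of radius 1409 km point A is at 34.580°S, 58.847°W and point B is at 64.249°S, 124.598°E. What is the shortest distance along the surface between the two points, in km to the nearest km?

1995 km

Let φ₁ = -0.6035 rad, φ₂ = -1.1214 rad, and Δλ = -3.0815 rad.
cos c = sin φ₁ sin φ₂ + cos φ₁ cos φ₂ cos Δλ = (-0.5676)(-0.9007) + (0.8233)(0.4345)(-0.9982) = 0.15413,
so c = arccos(0.15413) = 1.41605 rad.
Distance = R·c = 1409 × 1.4160 ≈ 1995 km.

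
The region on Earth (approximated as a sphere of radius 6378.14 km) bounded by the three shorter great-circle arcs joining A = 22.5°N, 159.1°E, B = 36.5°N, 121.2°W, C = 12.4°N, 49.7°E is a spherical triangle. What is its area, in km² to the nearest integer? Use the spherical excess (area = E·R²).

Side lengths (central angles): a = 2.2751, b = 1.7901, c = 1.2021 rad; semiperimeter s = 2.6336.
By l'Huilier's theorem, tan(E/4) = √[tan(s/2) tan((s−a)/2) tan((s−b)/2) tan((s−c)/2)], giving spherical excess E = 1.9241 rad.
Area = E·R² = 1.9241 × (6378.14)² ≈ 78273432 km².

78273432 km²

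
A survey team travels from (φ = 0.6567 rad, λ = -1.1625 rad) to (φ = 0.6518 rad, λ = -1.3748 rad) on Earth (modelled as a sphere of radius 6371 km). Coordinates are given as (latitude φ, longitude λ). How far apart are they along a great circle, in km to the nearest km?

1073 km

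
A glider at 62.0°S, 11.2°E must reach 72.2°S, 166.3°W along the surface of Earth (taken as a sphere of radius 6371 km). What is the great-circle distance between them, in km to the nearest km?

Let φ₁ = -1.0821 rad, φ₂ = -1.2601 rad, and Δλ = -3.0980 rad.
Haversine: a = sin²(Δφ/2) + cos φ₁ cos φ₂ sin²(Δλ/2) = 0.0079 + (0.4695)(0.3057)(0.9995) = 0.15135.
Central angle c = 2·arcsin(√a) = 0.79917 rad.
Distance = R·c = 6371 × 0.7992 ≈ 5092 km.

5092 km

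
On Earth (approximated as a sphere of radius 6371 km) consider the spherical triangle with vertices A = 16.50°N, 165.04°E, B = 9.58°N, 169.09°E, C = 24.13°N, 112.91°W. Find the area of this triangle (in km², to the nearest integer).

4347029 km²

Side lengths (central angles): a = 1.3128, b = 1.3314, c = 0.1390 rad; semiperimeter s = 1.3916.
By l'Huilier's theorem, tan(E/4) = √[tan(s/2) tan((s−a)/2) tan((s−b)/2) tan((s−c)/2)], giving spherical excess E = 0.1071 rad.
Area = E·R² = 0.1071 × (6371)² ≈ 4347029 km².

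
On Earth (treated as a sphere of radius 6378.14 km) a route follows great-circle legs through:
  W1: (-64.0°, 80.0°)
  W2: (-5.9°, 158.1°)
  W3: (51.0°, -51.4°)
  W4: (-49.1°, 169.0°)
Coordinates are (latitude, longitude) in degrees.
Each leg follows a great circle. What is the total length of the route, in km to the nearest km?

40350 km

Leg W1→W2: central angle 1.3875 rad, distance 8849.5 km.
Leg W2→W3: central angle 2.2456 rad, distance 14322.5 km.
Leg W3→W4: central angle 2.6933 rad, distance 17178.3 km.
Total: 8849.5 + 14322.5 + 17178.3 ≈ 40350 km.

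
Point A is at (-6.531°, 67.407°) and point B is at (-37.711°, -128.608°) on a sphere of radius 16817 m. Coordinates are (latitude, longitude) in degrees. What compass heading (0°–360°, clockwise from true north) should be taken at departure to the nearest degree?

163°

With φ₁ = -0.1140, φ₂ = -0.6582, Δλ = 2.8621 rad, the forward-azimuth formula gives
θ = atan2( sin Δλ cos φ₂ , cos φ₁ sin φ₂ − sin φ₁ cos φ₂ cos Δλ ) = atan2(0.2183, -0.6942) = 162.55°.
So the initial bearing is 163°.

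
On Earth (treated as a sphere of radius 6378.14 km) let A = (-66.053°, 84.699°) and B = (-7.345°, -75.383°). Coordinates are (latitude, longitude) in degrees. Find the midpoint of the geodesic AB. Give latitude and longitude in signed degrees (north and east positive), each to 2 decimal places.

The central angle between A and B is δ = 1.8355 rad.
With f = 0.5, the slerp weights are sin((1−f)δ)/sin δ = 0.8229 and sin(fδ)/sin δ = 0.8229.
Weighted sum of the unit vectors: (0.8229)·(0.0375,0.4042,-0.9139) + (0.8229)·(0.2503,-0.9597,-0.1278) = (0.2368, -0.4572, -0.8573).
Converting back: φ = atan2(z, √(x²+y²)) = -59.01°, λ = atan2(y, x) = -62.61°.

-59.01°, -62.61°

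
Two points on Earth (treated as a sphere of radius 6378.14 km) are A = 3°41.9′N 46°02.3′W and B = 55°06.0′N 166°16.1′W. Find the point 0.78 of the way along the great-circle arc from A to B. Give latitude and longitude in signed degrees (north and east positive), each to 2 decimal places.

59.15°, -124.22°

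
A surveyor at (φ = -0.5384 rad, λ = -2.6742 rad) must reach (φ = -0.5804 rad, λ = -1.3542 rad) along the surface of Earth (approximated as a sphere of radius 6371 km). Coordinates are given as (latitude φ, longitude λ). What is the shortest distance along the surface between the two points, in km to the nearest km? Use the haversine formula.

Let φ₁ = -0.5384 rad, φ₂ = -0.5804 rad, and Δλ = 1.3200 rad.
Haversine: a = sin²(Δφ/2) + cos φ₁ cos φ₂ sin²(Δλ/2) = 0.0004 + (0.8585)(0.8362)(0.3759) = 0.27032.
Central angle c = 2·arcsin(√a) = 1.09353 rad.
Distance = R·c = 6371 × 1.0935 ≈ 6967 km.

6967 km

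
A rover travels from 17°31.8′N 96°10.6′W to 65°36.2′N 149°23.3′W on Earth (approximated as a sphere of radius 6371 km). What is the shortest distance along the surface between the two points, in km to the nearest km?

6597 km

Let φ₁ = 0.3060 rad, φ₂ = 1.1450 rad, and Δλ = -0.9287 rad.
cos c = sin φ₁ sin φ₂ + cos φ₁ cos φ₂ cos Δλ = (0.3012)(0.9107) + (0.9536)(0.4131)(0.5989) = 0.51018,
so c = arccos(0.51018) = 1.03540 rad.
Distance = R·c = 6371 × 1.0354 ≈ 6597 km.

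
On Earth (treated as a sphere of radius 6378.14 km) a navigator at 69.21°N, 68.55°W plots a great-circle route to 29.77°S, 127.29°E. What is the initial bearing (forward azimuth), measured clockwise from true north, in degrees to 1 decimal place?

338.6°

With φ₁ = 1.2079, φ₂ = -0.5196, Δλ = -2.8651 rad, the forward-azimuth formula gives
θ = atan2( sin Δλ cos φ₂ , cos φ₁ sin φ₂ − sin φ₁ cos φ₂ cos Δλ ) = atan2(-0.2369, 0.6045) = -21.40°.
Adding 360° brings this into [0°, 360°): 338.6°.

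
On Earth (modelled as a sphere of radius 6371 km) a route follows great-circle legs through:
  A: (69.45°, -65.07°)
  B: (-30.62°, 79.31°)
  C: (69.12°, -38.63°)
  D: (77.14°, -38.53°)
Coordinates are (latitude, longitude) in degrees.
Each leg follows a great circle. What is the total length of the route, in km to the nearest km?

Leg A→B: central angle 2.3782 rad, distance 15151.5 km.
Leg B→C: central angle 2.2390 rad, distance 14264.9 km.
Leg C→D: central angle 0.1400 rad, distance 891.8 km.
Total: 15151.5 + 14264.9 + 891.8 ≈ 30308 km.

30308 km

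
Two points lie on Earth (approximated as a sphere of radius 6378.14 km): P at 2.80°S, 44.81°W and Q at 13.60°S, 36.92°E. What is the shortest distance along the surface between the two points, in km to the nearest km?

9051 km

With latitudes φ₁ = -2.800°, φ₂ = -13.600° and longitude difference Δλ = 81.730°:
Haversine: a = sin²(Δφ/2) + cos φ₁ cos φ₂ sin²(Δλ/2) = 0.0089 + (0.9988)(0.9720)(0.4281) = 0.42444.
Central angle c = 2·arcsin(√a) = 1.41909 rad.
Distance = R·c = 6378.14 × 1.4191 ≈ 9051 km.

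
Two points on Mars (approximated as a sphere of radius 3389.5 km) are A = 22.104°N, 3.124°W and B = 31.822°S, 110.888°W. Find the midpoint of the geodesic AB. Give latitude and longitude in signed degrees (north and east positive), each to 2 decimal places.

Central angle δ = 2.0248 rad. Interpolating on the sphere with fraction f = 0.5:
P = [sin((1−f)δ)·A + sin(fδ)·B] / sin δ = 0.9437·A + 0.9437·B in Cartesian coordinates,
giving P = (0.5872, -0.7968, -0.1425), i.e. latitude -8.19°, longitude -53.61°.

-8.19°, -53.61°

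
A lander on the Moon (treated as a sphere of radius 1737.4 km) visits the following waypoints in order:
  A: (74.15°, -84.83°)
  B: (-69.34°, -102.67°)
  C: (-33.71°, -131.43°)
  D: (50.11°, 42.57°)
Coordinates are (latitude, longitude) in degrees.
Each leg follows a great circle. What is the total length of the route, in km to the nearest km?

10492 km

Leg A→B: central angle 2.5122 rad, distance 4364.7 km.
Leg B→C: central angle 0.6816 rad, distance 1184.1 km.
Leg C→D: central angle 2.8452 rad, distance 4943.2 km.
Total: 4364.7 + 1184.1 + 4943.2 ≈ 10492 km.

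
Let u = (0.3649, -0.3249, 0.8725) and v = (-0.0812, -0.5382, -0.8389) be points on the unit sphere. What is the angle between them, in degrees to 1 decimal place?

125.9°

u·v = -0.5867; |u| = 1.0000, |v| = 1.0000.
cos θ = (u·v)/(|u||v|) = -0.5867, so θ = 125.9°.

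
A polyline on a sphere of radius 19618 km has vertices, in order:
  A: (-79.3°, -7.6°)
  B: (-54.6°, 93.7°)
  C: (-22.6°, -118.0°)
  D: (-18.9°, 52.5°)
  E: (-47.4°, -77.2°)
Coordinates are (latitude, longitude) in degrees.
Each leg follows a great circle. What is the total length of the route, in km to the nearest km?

128125 km

Leg A→B: central angle 0.6763 rad, distance 13268.1 km.
Leg B→C: central angle 1.7130 rad, distance 33606.4 km.
Leg C→D: central angle 2.3994 rad, distance 47071.1 km.
Leg D→E: central angle 1.7423 rad, distance 34179.6 km.
Total: 13268.1 + 33606.4 + 47071.1 + 34179.6 ≈ 128125 km.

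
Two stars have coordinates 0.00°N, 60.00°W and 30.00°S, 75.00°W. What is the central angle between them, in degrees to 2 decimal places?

In radians: φ₁ = 0.0000, φ₂ = -0.5236, Δλ = -15.000° = -0.2618 rad.
cos c = sin φ₁ sin φ₂ + cos φ₁ cos φ₂ cos Δλ = (0.0000)(-0.5000) + (1.0000)(0.8660)(0.9659) = 0.83652,
so c = arccos(0.83652) = 0.57990 rad.
So the angular separation is 33.23°.

33.23°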